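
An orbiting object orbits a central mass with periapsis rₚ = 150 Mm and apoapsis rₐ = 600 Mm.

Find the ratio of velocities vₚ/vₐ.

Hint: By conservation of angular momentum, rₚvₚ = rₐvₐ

Convert to SI: rₚ = 150 Mm = 1.5e+08 m; rₐ = 600 Mm = 6e+08 m.
Conservation of angular momentum gives rₚvₚ = rₐvₐ, so vₚ/vₐ = rₐ/rₚ.
vₚ/vₐ = 6e+08 / 1.5e+08 ≈ 4.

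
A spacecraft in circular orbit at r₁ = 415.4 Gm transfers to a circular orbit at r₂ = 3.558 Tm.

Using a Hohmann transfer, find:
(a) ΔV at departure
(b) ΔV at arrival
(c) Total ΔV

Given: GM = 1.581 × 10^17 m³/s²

Convert to SI: r₁ = 415.4 Gm = 4.154e+11 m; r₂ = 3.558 Tm = 3.558e+12 m.
Transfer semi-major axis: a_t = (r₁ + r₂)/2 = (4.154e+11 + 3.558e+12)/2 = 1.9867e+12 m.
Circular speeds: v₁ = √(GM/r₁) = 616.925 m/s, v₂ = √(GM/r₂) = 210.796 m/s.
Transfer speeds (vis-viva v² = GM(2/r − 1/a_t)): v₁ᵗ = 825.6 m/s, v₂ᵗ = 96.3896 m/s.
(a) ΔV₁ = |v₁ᵗ − v₁| ≈ 208.7 m/s = 208.7 m/s.
(b) ΔV₂ = |v₂ − v₂ᵗ| ≈ 114.4 m/s = 114.4 m/s.
(c) ΔV_total = ΔV₁ + ΔV₂ ≈ 323.1 m/s = 323.1 m/s.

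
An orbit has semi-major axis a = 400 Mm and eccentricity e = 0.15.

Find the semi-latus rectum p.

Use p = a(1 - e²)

Convert to SI: a = 400 Mm = 4e+08 m.
p = a (1 − e²).
p = 4e+08 · (1 − (0.15)²) = 4e+08 · 0.9775 ≈ 3.91e+08 m = 391 Mm.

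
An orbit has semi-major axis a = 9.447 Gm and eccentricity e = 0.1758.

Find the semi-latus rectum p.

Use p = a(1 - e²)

Convert to SI: a = 9.447 Gm = 9.447e+09 m.
p = a (1 − e²).
p = 9.447e+09 · (1 − (0.1758)²) = 9.447e+09 · 0.969094 ≈ 9.155e+09 m = 9.155 Gm.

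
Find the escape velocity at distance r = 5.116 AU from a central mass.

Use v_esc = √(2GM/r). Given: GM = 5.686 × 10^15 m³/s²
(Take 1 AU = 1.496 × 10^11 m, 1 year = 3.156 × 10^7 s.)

Convert to SI: r = 5.116 AU = 7.65354e+11 m.
Escape velocity comes from setting total energy to zero: ½v² − GM/r = 0 ⇒ v_esc = √(2GM / r).
v_esc = √(2 · 5.686e+15 / 7.65354e+11) m/s ≈ 121.9 m/s = 0.02572 AU/year.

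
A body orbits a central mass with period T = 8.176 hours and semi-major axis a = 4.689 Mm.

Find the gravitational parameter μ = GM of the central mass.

Convert to SI: T = 8.176 hours = 29433.6 s; a = 4.689 Mm = 4.689e+06 m.
GM = 4π² · a³ / T².
GM = 4π² · (4.689e+06)³ / (29433.6)² m³/s² ≈ 4.698e+12 m³/s² = 4.698 × 10^12 m³/s².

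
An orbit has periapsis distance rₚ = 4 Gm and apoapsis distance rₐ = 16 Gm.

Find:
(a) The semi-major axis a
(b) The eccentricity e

Convert to SI: rₚ = 4 Gm = 4e+09 m; rₐ = 16 Gm = 1.6e+10 m.
(a) a = (rₚ + rₐ) / 2 = (4e+09 + 1.6e+10) / 2 ≈ 1e+10 m = 10 Gm.
(b) e = (rₐ − rₚ) / (rₐ + rₚ) = (1.6e+10 − 4e+09) / (1.6e+10 + 4e+09) ≈ 0.6.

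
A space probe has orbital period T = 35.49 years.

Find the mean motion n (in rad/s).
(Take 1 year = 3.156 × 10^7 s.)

Convert to SI: T = 35.49 years = 1.12006e+09 s.
n = 2π / T.
n = 2π / 1.12006e+09 s ≈ 5.61e-09 rad/s.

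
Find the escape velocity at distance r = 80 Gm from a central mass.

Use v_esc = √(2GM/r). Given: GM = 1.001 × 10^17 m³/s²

Convert to SI: r = 80 Gm = 8e+10 m.
Escape velocity comes from setting total energy to zero: ½v² − GM/r = 0 ⇒ v_esc = √(2GM / r).
v_esc = √(2 · 1.001e+17 / 8e+10) m/s ≈ 1582 m/s = 1.582 km/s.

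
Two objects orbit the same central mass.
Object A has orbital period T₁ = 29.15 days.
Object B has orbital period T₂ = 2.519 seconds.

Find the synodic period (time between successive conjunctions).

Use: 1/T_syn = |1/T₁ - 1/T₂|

Convert to SI: T₁ = 29.15 days = 2.51856e+06 s.
T_syn = |T₁ · T₂ / (T₁ − T₂)|.
T_syn = |2.51856e+06 · 2.519 / (2.51856e+06 − 2.519)| s ≈ 2.519 s = 2.519 seconds.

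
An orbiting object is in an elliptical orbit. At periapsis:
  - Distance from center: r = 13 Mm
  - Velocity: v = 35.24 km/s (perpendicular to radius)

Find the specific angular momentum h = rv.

Convert to SI: r = 13 Mm = 1.3e+07 m; v = 35.24 km/s = 35240 m/s.
With v perpendicular to r, h = r · v.
h = 1.3e+07 · 35240 m²/s ≈ 4.581e+11 m²/s.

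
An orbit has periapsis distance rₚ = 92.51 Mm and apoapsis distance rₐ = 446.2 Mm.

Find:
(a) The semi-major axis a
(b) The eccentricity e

Convert to SI: rₚ = 92.51 Mm = 9.251e+07 m; rₐ = 446.2 Mm = 4.462e+08 m.
(a) a = (rₚ + rₐ) / 2 = (9.251e+07 + 4.462e+08) / 2 ≈ 2.694e+08 m = 269.4 Mm.
(b) e = (rₐ − rₚ) / (rₐ + rₚ) = (4.462e+08 − 9.251e+07) / (4.462e+08 + 9.251e+07) ≈ 0.6565.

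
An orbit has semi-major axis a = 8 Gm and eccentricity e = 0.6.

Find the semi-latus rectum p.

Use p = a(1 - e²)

Convert to SI: a = 8 Gm = 8e+09 m.
p = a (1 − e²).
p = 8e+09 · (1 − (0.6)²) = 8e+09 · 0.64 ≈ 5.12e+09 m = 5.12 Gm.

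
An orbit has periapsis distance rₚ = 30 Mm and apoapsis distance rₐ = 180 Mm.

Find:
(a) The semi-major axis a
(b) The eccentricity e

Convert to SI: rₚ = 30 Mm = 3e+07 m; rₐ = 180 Mm = 1.8e+08 m.
(a) a = (rₚ + rₐ) / 2 = (3e+07 + 1.8e+08) / 2 ≈ 1.05e+08 m = 105 Mm.
(b) e = (rₐ − rₚ) / (rₐ + rₚ) = (1.8e+08 − 3e+07) / (1.8e+08 + 3e+07) ≈ 0.7143.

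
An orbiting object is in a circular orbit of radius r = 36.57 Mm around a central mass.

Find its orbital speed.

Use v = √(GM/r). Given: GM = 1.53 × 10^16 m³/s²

Convert to SI: r = 36.57 Mm = 3.657e+07 m.
For a circular orbit, gravity supplies the centripetal force, so v = √(GM / r).
v = √(1.53e+16 / 3.657e+07) m/s ≈ 2.045e+04 m/s = 20.45 km/s.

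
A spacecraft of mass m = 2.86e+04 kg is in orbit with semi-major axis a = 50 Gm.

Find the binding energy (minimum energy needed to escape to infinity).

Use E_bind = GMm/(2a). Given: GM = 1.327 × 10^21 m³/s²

Convert to SI: a = 50 Gm = 5e+10 m.
Total orbital energy is E = −GMm/(2a); binding energy is E_bind = −E = GMm/(2a).
E_bind = 1.327e+21 · 2.86e+04 / (2 · 5e+10) J ≈ 3.795e+14 J = 379.5 TJ.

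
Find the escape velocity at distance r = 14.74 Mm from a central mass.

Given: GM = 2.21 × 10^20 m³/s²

Convert to SI: r = 14.74 Mm = 1.474e+07 m.
Escape velocity comes from setting total energy to zero: ½v² − GM/r = 0 ⇒ v_esc = √(2GM / r).
v_esc = √(2 · 2.21e+20 / 1.474e+07) m/s ≈ 5.476e+06 m/s = 5476 km/s.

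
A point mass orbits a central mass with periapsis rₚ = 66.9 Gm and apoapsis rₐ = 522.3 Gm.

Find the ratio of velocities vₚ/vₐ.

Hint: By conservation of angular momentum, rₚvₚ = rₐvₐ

Convert to SI: rₚ = 66.9 Gm = 6.69e+10 m; rₐ = 522.3 Gm = 5.223e+11 m.
Conservation of angular momentum gives rₚvₚ = rₐvₐ, so vₚ/vₐ = rₐ/rₚ.
vₚ/vₐ = 5.223e+11 / 6.69e+10 ≈ 7.807.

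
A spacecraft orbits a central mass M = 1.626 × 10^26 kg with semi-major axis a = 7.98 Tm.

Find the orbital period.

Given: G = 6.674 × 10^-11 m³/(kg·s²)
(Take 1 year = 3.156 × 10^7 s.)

Convert to SI: a = 7.98 Tm = 7.98e+12 m.
GM = G · M = 6.674e-11 · 1.626e+26 = 1.08519e+16 m³/s².
Kepler's third law: T = 2π √(a³ / GM).
Substituting a = 7.98e+12 m and GM = 1.08519e+16 m³/s²:
T = 2π √((7.98e+12)³ / 1.08519e+16) s
T ≈ 1.36e+12 s = 4.308e+04 years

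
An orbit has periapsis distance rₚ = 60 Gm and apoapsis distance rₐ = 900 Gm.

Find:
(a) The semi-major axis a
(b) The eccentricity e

Convert to SI: rₚ = 60 Gm = 6e+10 m; rₐ = 900 Gm = 9e+11 m.
(a) a = (rₚ + rₐ) / 2 = (6e+10 + 9e+11) / 2 ≈ 4.8e+11 m = 480 Gm.
(b) e = (rₐ − rₚ) / (rₐ + rₚ) = (9e+11 − 6e+10) / (9e+11 + 6e+10) ≈ 0.875.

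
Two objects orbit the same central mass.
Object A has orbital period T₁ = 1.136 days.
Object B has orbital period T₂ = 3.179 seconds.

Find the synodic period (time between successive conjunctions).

Convert to SI: T₁ = 1.136 days = 98150.4 s.
T_syn = |T₁ · T₂ / (T₁ − T₂)|.
T_syn = |98150.4 · 3.179 / (98150.4 − 3.179)| s ≈ 3.179 s = 3.179 seconds.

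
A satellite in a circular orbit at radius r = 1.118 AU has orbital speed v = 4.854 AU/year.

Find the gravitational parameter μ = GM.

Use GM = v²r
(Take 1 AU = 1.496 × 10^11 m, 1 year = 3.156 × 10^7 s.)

Convert to SI: r = 1.118 AU = 1.67253e+11 m; v = 4.854 AU/year = 23008.8 m/s.
For a circular orbit v² = GM/r, so GM = v² · r.
GM = (23008.8)² · 1.67253e+11 m³/s² ≈ 8.854e+19 m³/s² = 8.854 × 10^19 m³/s².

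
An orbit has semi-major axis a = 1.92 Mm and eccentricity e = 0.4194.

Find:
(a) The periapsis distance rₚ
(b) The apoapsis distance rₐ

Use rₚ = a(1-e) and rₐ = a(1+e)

Convert to SI: a = 1.92 Mm = 1.92e+06 m.
(a) rₚ = a(1 − e) = 1.92e+06 · (1 − 0.4194) = 1.92e+06 · 0.5806 ≈ 1.115e+06 m = 1.115 Mm.
(b) rₐ = a(1 + e) = 1.92e+06 · (1 + 0.4194) = 1.92e+06 · 1.4194 ≈ 2.725e+06 m = 2.725 Mm.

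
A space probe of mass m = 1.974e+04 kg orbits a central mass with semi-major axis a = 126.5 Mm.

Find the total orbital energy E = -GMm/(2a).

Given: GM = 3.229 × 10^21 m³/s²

Convert to SI: a = 126.5 Mm = 1.265e+08 m.
E = −GMm / (2a).
E = −3.229e+21 · 1.974e+04 / (2 · 1.265e+08) J ≈ -2.519e+17 J = -251.9 PJ.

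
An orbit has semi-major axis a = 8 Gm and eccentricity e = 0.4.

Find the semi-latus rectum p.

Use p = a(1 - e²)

Convert to SI: a = 8 Gm = 8e+09 m.
p = a (1 − e²).
p = 8e+09 · (1 − (0.4)²) = 8e+09 · 0.84 ≈ 6.72e+09 m = 6.72 Gm.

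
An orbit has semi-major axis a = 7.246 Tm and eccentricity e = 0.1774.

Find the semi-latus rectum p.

Convert to SI: a = 7.246 Tm = 7.246e+12 m.
p = a (1 − e²).
p = 7.246e+12 · (1 − (0.1774)²) = 7.246e+12 · 0.968529 ≈ 7.018e+12 m = 7.018 Tm.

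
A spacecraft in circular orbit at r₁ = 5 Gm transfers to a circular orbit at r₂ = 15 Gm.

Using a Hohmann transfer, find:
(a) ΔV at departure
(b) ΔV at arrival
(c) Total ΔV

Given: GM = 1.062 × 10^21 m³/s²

Convert to SI: r₁ = 5 Gm = 5e+09 m; r₂ = 15 Gm = 1.5e+10 m.
Transfer semi-major axis: a_t = (r₁ + r₂)/2 = (5e+09 + 1.5e+10)/2 = 1e+10 m.
Circular speeds: v₁ = √(GM/r₁) = 460869 m/s, v₂ = √(GM/r₂) = 266083 m/s.
Transfer speeds (vis-viva v² = GM(2/r − 1/a_t)): v₁ᵗ = 564447 m/s, v₂ᵗ = 188149 m/s.
(a) ΔV₁ = |v₁ᵗ − v₁| ≈ 1.036e+05 m/s = 103.6 km/s.
(b) ΔV₂ = |v₂ − v₂ᵗ| ≈ 7.793e+04 m/s = 77.93 km/s.
(c) ΔV_total = ΔV₁ + ΔV₂ ≈ 1.815e+05 m/s = 181.5 km/s.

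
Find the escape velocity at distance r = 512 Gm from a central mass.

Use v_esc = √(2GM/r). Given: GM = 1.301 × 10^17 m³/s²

Convert to SI: r = 512 Gm = 5.12e+11 m.
Escape velocity comes from setting total energy to zero: ½v² − GM/r = 0 ⇒ v_esc = √(2GM / r).
v_esc = √(2 · 1.301e+17 / 5.12e+11) m/s ≈ 712.9 m/s = 712.9 m/s.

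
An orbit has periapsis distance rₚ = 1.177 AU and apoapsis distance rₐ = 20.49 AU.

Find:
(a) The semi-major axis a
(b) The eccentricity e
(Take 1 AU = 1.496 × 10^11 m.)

Convert to SI: rₚ = 1.177 AU = 1.76079e+11 m; rₐ = 20.49 AU = 3.0653e+12 m.
(a) a = (rₚ + rₐ) / 2 = (1.76079e+11 + 3.0653e+12) / 2 ≈ 1.621e+12 m = 10.83 AU.
(b) e = (rₐ − rₚ) / (rₐ + rₚ) = (3.0653e+12 − 1.76079e+11) / (3.0653e+12 + 1.76079e+11) ≈ 0.8914.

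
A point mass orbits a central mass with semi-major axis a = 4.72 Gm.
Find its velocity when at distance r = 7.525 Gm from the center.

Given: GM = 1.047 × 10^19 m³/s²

Convert to SI: a = 4.72 Gm = 4.72e+09 m; r = 7.525 Gm = 7.525e+09 m.
Vis-viva: v = √(GM · (2/r − 1/a)).
2/r − 1/a = 2/7.525e+09 − 1/4.72e+09 = 5.39163e-11 m⁻¹.
v = √(1.047e+19 · 5.39163e-11) m/s ≈ 2.376e+04 m/s = 23.76 km/s.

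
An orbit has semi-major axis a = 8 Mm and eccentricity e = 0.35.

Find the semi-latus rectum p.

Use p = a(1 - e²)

Convert to SI: a = 8 Mm = 8e+06 m.
p = a (1 − e²).
p = 8e+06 · (1 − (0.35)²) = 8e+06 · 0.8775 ≈ 7.02e+06 m = 7.02 Mm.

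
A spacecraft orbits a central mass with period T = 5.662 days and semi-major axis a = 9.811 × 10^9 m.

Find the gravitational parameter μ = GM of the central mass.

Convert to SI: T = 5.662 days = 489197 s.
GM = 4π² · a³ / T².
GM = 4π² · (9.811e+09)³ / (489197)² m³/s² ≈ 1.558e+20 m³/s² = 1.558 × 10^20 m³/s².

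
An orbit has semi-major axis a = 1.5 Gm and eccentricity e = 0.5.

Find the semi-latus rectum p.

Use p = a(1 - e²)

Convert to SI: a = 1.5 Gm = 1.5e+09 m.
p = a (1 − e²).
p = 1.5e+09 · (1 − (0.5)²) = 1.5e+09 · 0.75 ≈ 1.125e+09 m = 1.125 Gm.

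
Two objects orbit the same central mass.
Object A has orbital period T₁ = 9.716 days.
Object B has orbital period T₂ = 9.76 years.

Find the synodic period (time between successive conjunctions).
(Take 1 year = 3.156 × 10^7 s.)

Convert to SI: T₁ = 9.716 days = 839462 s; T₂ = 9.76 years = 3.08026e+08 s.
T_syn = |T₁ · T₂ / (T₁ − T₂)|.
T_syn = |839462 · 3.08026e+08 / (839462 − 3.08026e+08)| s ≈ 8.418e+05 s = 9.743 days.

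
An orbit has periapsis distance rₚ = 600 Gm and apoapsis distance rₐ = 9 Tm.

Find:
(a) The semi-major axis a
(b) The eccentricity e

Convert to SI: rₚ = 600 Gm = 6e+11 m; rₐ = 9 Tm = 9e+12 m.
(a) a = (rₚ + rₐ) / 2 = (6e+11 + 9e+12) / 2 ≈ 4.8e+12 m = 4.8 Tm.
(b) e = (rₐ − rₚ) / (rₐ + rₚ) = (9e+12 − 6e+11) / (9e+12 + 6e+11) ≈ 0.875.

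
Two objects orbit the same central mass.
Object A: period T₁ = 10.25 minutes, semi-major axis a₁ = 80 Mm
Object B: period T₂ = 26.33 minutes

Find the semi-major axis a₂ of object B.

Convert to SI: T₁ = 10.25 minutes = 615 s; a₁ = 80 Mm = 8e+07 m; T₂ = 26.33 minutes = 1579.8 s.
Kepler's third law: (T₁/T₂)² = (a₁/a₂)³ ⇒ a₂ = a₁ · (T₂/T₁)^(2/3).
T₂/T₁ = 1579.8 / 615 = 2.56878.
a₂ = 8e+07 · (2.56878)^(2/3) m ≈ 1.501e+08 m = 150.1 Mm.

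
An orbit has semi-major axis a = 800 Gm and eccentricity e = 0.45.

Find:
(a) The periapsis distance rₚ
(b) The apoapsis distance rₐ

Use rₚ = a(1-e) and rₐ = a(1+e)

Convert to SI: a = 800 Gm = 8e+11 m.
(a) rₚ = a(1 − e) = 8e+11 · (1 − 0.45) = 8e+11 · 0.55 ≈ 4.4e+11 m = 440 Gm.
(b) rₐ = a(1 + e) = 8e+11 · (1 + 0.45) = 8e+11 · 1.45 ≈ 1.16e+12 m = 1.16 Tm.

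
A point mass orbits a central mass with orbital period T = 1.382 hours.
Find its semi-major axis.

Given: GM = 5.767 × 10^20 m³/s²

Convert to SI: T = 1.382 hours = 4975.2 s.
Invert Kepler's third law: a = (GM · T² / (4π²))^(1/3).
Substituting T = 4975.2 s and GM = 5.767e+20 m³/s²:
a = (5.767e+20 · (4975.2)² / (4π²))^(1/3) m
a ≈ 7.124e+08 m = 712.4 Mm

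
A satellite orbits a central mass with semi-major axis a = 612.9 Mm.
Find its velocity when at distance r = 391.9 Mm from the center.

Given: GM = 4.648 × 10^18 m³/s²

Convert to SI: a = 612.9 Mm = 6.129e+08 m; r = 391.9 Mm = 3.919e+08 m.
Vis-viva: v = √(GM · (2/r − 1/a)).
2/r − 1/a = 2/3.919e+08 − 1/6.129e+08 = 3.47176e-09 m⁻¹.
v = √(4.648e+18 · 3.47176e-09) m/s ≈ 1.27e+05 m/s = 127 km/s.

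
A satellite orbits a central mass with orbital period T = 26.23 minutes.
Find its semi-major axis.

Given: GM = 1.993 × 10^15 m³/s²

Convert to SI: T = 26.23 minutes = 1573.8 s.
Invert Kepler's third law: a = (GM · T² / (4π²))^(1/3).
Substituting T = 1573.8 s and GM = 1.993e+15 m³/s²:
a = (1.993e+15 · (1573.8)² / (4π²))^(1/3) m
a ≈ 5.001e+06 m = 5.001 Mm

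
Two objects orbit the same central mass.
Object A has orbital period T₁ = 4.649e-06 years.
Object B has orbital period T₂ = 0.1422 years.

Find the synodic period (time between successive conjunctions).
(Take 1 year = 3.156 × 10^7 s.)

Convert to SI: T₁ = 4.649e-06 years = 146.722 s; T₂ = 0.1422 years = 4.48783e+06 s.
T_syn = |T₁ · T₂ / (T₁ − T₂)|.
T_syn = |146.722 · 4.48783e+06 / (146.722 − 4.48783e+06)| s ≈ 146.7 s = 4.649e-06 years.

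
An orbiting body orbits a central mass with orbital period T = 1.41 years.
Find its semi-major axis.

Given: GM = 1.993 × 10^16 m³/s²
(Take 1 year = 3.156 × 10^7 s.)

Convert to SI: T = 1.41 years = 4.44996e+07 s.
Invert Kepler's third law: a = (GM · T² / (4π²))^(1/3).
Substituting T = 4.44996e+07 s and GM = 1.993e+16 m³/s²:
a = (1.993e+16 · (4.44996e+07)² / (4π²))^(1/3) m
a ≈ 9.999e+09 m = 9.999 Gm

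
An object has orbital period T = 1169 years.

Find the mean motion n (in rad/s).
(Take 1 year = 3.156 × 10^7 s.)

Convert to SI: T = 1169 years = 3.68936e+10 s.
n = 2π / T.
n = 2π / 3.68936e+10 s ≈ 1.703e-10 rad/s.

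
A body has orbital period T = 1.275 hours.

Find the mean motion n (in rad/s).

Convert to SI: T = 1.275 hours = 4590 s.
n = 2π / T.
n = 2π / 4590 s ≈ 0.001369 rad/s.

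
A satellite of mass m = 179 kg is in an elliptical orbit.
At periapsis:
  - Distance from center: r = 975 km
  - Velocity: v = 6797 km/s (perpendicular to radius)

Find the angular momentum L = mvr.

Convert to SI: r = 975 km = 975000 m; v = 6797 km/s = 6.797e+06 m/s.
Since v is perpendicular to r, L = m · v · r.
L = 179 · 6.797e+06 · 975000 kg·m²/s ≈ 1.186e+15 kg·m²/s.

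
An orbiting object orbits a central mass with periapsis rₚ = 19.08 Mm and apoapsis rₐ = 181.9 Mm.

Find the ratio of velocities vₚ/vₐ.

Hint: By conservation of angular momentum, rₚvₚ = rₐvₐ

Convert to SI: rₚ = 19.08 Mm = 1.908e+07 m; rₐ = 181.9 Mm = 1.819e+08 m.
Conservation of angular momentum gives rₚvₚ = rₐvₐ, so vₚ/vₐ = rₐ/rₚ.
vₚ/vₐ = 1.819e+08 / 1.908e+07 ≈ 9.534.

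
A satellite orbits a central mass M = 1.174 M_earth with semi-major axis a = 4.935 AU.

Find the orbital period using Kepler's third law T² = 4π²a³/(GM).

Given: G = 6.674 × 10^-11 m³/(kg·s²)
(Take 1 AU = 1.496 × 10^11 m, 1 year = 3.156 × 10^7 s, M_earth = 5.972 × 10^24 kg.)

Convert to SI: a = 4.935 AU = 7.38276e+11 m; M = 1.174 M_earth = 7.01113e+24 kg.
GM = G · M = 6.674e-11 · 7.01113e+24 = 4.67923e+14 m³/s².
Kepler's third law: T = 2π √(a³ / GM).
Substituting a = 7.38276e+11 m and GM = 4.67923e+14 m³/s²:
T = 2π √((7.38276e+11)³ / 4.67923e+14) s
T ≈ 1.843e+11 s = 5838 years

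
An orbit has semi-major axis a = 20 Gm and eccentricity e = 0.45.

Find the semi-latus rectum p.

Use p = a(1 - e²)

Convert to SI: a = 20 Gm = 2e+10 m.
p = a (1 − e²).
p = 2e+10 · (1 − (0.45)²) = 2e+10 · 0.7975 ≈ 1.595e+10 m = 15.95 Gm.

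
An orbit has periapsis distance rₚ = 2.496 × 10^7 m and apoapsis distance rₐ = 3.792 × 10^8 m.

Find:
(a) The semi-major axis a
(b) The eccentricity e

(a) a = (rₚ + rₐ) / 2 = (2.496e+07 + 3.792e+08) / 2 ≈ 2.021e+08 m = 2.021 × 10^8 m.
(b) e = (rₐ − rₚ) / (rₐ + rₚ) = (3.792e+08 − 2.496e+07) / (3.792e+08 + 2.496e+07) ≈ 0.8765.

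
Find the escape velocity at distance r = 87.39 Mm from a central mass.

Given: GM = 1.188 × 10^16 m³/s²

Convert to SI: r = 87.39 Mm = 8.739e+07 m.
Escape velocity comes from setting total energy to zero: ½v² − GM/r = 0 ⇒ v_esc = √(2GM / r).
v_esc = √(2 · 1.188e+16 / 8.739e+07) m/s ≈ 1.649e+04 m/s = 16.49 km/s.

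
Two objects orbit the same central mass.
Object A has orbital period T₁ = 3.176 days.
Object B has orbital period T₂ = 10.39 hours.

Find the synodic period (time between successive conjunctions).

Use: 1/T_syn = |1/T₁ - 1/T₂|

Convert to SI: T₁ = 3.176 days = 274406 s; T₂ = 10.39 hours = 37404 s.
T_syn = |T₁ · T₂ / (T₁ − T₂)|.
T_syn = |274406 · 37404 / (274406 − 37404)| s ≈ 4.331e+04 s = 12.03 hours.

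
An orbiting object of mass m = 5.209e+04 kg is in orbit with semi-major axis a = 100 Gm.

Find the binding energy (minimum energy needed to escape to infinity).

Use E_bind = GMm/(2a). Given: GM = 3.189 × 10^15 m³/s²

Convert to SI: a = 100 Gm = 1e+11 m.
Total orbital energy is E = −GMm/(2a); binding energy is E_bind = −E = GMm/(2a).
E_bind = 3.189e+15 · 5.209e+04 / (2 · 1e+11) J ≈ 8.306e+08 J = 830.6 MJ.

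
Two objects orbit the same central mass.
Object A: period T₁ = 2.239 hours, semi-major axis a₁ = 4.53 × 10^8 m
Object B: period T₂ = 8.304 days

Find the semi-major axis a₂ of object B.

Convert to SI: T₁ = 2.239 hours = 8060.4 s; T₂ = 8.304 days = 717466 s.
Kepler's third law: (T₁/T₂)² = (a₁/a₂)³ ⇒ a₂ = a₁ · (T₂/T₁)^(2/3).
T₂/T₁ = 717466 / 8060.4 = 89.0112.
a₂ = 4.53e+08 · (89.0112)^(2/3) m ≈ 9.031e+09 m = 9.031 × 10^9 m.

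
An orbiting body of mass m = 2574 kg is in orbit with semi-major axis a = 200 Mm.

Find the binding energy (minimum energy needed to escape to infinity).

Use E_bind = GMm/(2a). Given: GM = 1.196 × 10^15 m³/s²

Convert to SI: a = 200 Mm = 2e+08 m.
Total orbital energy is E = −GMm/(2a); binding energy is E_bind = −E = GMm/(2a).
E_bind = 1.196e+15 · 2574 / (2 · 2e+08) J ≈ 7.696e+09 J = 7.696 GJ.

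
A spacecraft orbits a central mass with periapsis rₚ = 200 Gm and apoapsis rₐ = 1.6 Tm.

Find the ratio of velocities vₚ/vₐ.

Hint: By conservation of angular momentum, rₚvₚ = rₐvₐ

Convert to SI: rₚ = 200 Gm = 2e+11 m; rₐ = 1.6 Tm = 1.6e+12 m.
Conservation of angular momentum gives rₚvₚ = rₐvₐ, so vₚ/vₐ = rₐ/rₚ.
vₚ/vₐ = 1.6e+12 / 2e+11 ≈ 8.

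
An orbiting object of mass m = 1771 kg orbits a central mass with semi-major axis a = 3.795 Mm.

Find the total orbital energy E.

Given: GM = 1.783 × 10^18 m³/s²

Convert to SI: a = 3.795 Mm = 3.795e+06 m.
E = −GMm / (2a).
E = −1.783e+18 · 1771 / (2 · 3.795e+06) J ≈ -4.16e+14 J = -416 TJ.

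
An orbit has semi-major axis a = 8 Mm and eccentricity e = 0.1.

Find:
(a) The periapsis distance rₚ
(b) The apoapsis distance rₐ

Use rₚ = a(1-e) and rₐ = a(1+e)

Convert to SI: a = 8 Mm = 8e+06 m.
(a) rₚ = a(1 − e) = 8e+06 · (1 − 0.1) = 8e+06 · 0.9 ≈ 7.2e+06 m = 7.2 Mm.
(b) rₐ = a(1 + e) = 8e+06 · (1 + 0.1) = 8e+06 · 1.1 ≈ 8.8e+06 m = 8.8 Mm.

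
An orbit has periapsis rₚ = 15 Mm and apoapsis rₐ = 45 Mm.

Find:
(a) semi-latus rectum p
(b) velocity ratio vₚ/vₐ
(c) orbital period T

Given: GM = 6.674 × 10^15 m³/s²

Convert to SI: rₚ = 15 Mm = 1.5e+07 m; rₐ = 45 Mm = 4.5e+07 m.
(a) From a = (rₚ + rₐ)/2 = 3e+07 m and e = (rₐ − rₚ)/(rₐ + rₚ) = 0.5, p = a(1 − e²) = 3e+07 · (1 − (0.5)²) ≈ 2.25e+07 m
(b) Conservation of angular momentum (rₚvₚ = rₐvₐ) gives vₚ/vₐ = rₐ/rₚ = 4.5e+07/1.5e+07 ≈ 3
(c) With a = (rₚ + rₐ)/2 = 3e+07 m, T = 2π √(a³/GM) = 2π √((3e+07)³/6.674e+15) s ≈ 1.264e+04 s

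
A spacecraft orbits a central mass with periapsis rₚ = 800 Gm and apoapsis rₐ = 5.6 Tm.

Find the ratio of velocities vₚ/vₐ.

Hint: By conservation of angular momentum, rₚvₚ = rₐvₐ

Convert to SI: rₚ = 800 Gm = 8e+11 m; rₐ = 5.6 Tm = 5.6e+12 m.
Conservation of angular momentum gives rₚvₚ = rₐvₐ, so vₚ/vₐ = rₐ/rₚ.
vₚ/vₐ = 5.6e+12 / 8e+11 ≈ 7.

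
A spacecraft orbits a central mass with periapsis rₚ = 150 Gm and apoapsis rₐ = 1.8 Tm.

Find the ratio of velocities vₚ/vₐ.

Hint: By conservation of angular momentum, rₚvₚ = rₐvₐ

Convert to SI: rₚ = 150 Gm = 1.5e+11 m; rₐ = 1.8 Tm = 1.8e+12 m.
Conservation of angular momentum gives rₚvₚ = rₐvₐ, so vₚ/vₐ = rₐ/rₚ.
vₚ/vₐ = 1.8e+12 / 1.5e+11 ≈ 12.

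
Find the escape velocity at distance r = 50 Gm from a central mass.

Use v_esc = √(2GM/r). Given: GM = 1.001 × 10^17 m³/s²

Convert to SI: r = 50 Gm = 5e+10 m.
Escape velocity comes from setting total energy to zero: ½v² − GM/r = 0 ⇒ v_esc = √(2GM / r).
v_esc = √(2 · 1.001e+17 / 5e+10) m/s ≈ 2001 m/s = 2.001 km/s.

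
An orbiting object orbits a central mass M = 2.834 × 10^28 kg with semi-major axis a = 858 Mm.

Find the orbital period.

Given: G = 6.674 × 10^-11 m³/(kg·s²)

Convert to SI: a = 858 Mm = 8.58e+08 m.
GM = G · M = 6.674e-11 · 2.834e+28 = 1.89141e+18 m³/s².
Kepler's third law: T = 2π √(a³ / GM).
Substituting a = 8.58e+08 m and GM = 1.89141e+18 m³/s²:
T = 2π √((8.58e+08)³ / 1.89141e+18) s
T ≈ 1.148e+05 s = 1.329 days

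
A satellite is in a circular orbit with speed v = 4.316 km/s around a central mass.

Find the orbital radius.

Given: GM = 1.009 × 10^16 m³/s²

Convert to SI: v = 4.316 km/s = 4316 m/s.
For a circular orbit, v² = GM / r, so r = GM / v².
r = 1.009e+16 / (4316)² m ≈ 5.417e+08 m = 5.417 × 10^8 m.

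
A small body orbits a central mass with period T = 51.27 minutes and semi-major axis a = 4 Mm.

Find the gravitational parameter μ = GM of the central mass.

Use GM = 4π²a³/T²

Convert to SI: T = 51.27 minutes = 3076.2 s; a = 4 Mm = 4e+06 m.
GM = 4π² · a³ / T².
GM = 4π² · (4e+06)³ / (3076.2)² m³/s² ≈ 2.67e+14 m³/s² = 2.67 × 10^14 m³/s².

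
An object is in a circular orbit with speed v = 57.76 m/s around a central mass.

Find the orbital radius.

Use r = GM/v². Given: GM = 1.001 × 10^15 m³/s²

For a circular orbit, v² = GM / r, so r = GM / v².
r = 1.001e+15 / (57.76)² m ≈ 3e+11 m = 300 Gm.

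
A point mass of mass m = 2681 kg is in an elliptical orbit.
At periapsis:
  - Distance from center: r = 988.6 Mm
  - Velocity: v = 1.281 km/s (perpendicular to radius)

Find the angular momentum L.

Convert to SI: r = 988.6 Mm = 9.886e+08 m; v = 1.281 km/s = 1281 m/s.
Since v is perpendicular to r, L = m · v · r.
L = 2681 · 1281 · 9.886e+08 kg·m²/s ≈ 3.395e+15 kg·m²/s.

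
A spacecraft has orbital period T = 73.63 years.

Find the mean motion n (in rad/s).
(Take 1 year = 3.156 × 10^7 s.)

Convert to SI: T = 73.63 years = 2.32376e+09 s.
n = 2π / T.
n = 2π / 2.32376e+09 s ≈ 2.704e-09 rad/s.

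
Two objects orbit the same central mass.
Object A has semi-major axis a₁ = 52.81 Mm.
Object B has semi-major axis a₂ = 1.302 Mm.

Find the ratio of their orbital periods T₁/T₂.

Convert to SI: a₁ = 52.81 Mm = 5.281e+07 m; a₂ = 1.302 Mm = 1.302e+06 m.
From Kepler's third law, (T₁/T₂)² = (a₁/a₂)³, so T₁/T₂ = (a₁/a₂)^(3/2).
a₁/a₂ = 5.281e+07 / 1.302e+06 = 40.5607.
T₁/T₂ = (40.5607)^(3/2) ≈ 258.3.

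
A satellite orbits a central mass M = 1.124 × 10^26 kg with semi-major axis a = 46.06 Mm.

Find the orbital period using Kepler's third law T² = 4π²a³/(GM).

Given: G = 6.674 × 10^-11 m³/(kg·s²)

Convert to SI: a = 46.06 Mm = 4.606e+07 m.
GM = G · M = 6.674e-11 · 1.124e+26 = 7.50158e+15 m³/s².
Kepler's third law: T = 2π √(a³ / GM).
Substituting a = 4.606e+07 m and GM = 7.50158e+15 m³/s²:
T = 2π √((4.606e+07)³ / 7.50158e+15) s
T ≈ 2.268e+04 s = 6.299 hours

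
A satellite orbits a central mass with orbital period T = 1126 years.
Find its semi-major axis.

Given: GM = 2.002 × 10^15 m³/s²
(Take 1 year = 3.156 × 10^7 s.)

Convert to SI: T = 1126 years = 3.55366e+10 s.
Invert Kepler's third law: a = (GM · T² / (4π²))^(1/3).
Substituting T = 3.55366e+10 s and GM = 2.002e+15 m³/s²:
a = (2.002e+15 · (3.55366e+10)² / (4π²))^(1/3) m
a ≈ 4.001e+11 m = 400.1 Gm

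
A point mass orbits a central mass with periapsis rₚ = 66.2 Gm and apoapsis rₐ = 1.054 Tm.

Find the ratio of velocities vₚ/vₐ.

Convert to SI: rₚ = 66.2 Gm = 6.62e+10 m; rₐ = 1.054 Tm = 1.054e+12 m.
Conservation of angular momentum gives rₚvₚ = rₐvₐ, so vₚ/vₐ = rₐ/rₚ.
vₚ/vₐ = 1.054e+12 / 6.62e+10 ≈ 15.92.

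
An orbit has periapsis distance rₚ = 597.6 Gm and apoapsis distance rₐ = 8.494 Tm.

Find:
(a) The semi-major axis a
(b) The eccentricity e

Convert to SI: rₚ = 597.6 Gm = 5.976e+11 m; rₐ = 8.494 Tm = 8.494e+12 m.
(a) a = (rₚ + rₐ) / 2 = (5.976e+11 + 8.494e+12) / 2 ≈ 4.546e+12 m = 4.546 Tm.
(b) e = (rₐ − rₚ) / (rₐ + rₚ) = (8.494e+12 − 5.976e+11) / (8.494e+12 + 5.976e+11) ≈ 0.8685.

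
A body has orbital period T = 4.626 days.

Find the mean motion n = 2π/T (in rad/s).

Convert to SI: T = 4.626 days = 399686 s.
n = 2π / T.
n = 2π / 399686 s ≈ 1.572e-05 rad/s.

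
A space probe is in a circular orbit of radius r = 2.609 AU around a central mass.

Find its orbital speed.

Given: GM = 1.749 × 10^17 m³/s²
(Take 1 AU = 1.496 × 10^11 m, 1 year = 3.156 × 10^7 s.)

Convert to SI: r = 2.609 AU = 3.90306e+11 m.
For a circular orbit, gravity supplies the centripetal force, so v = √(GM / r).
v = √(1.749e+17 / 3.90306e+11) m/s ≈ 669.4 m/s = 0.1412 AU/year.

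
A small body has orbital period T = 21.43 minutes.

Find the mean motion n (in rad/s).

Convert to SI: T = 21.43 minutes = 1285.8 s.
n = 2π / T.
n = 2π / 1285.8 s ≈ 0.004887 rad/s.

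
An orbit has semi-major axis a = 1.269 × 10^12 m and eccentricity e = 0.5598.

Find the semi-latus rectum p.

p = a (1 − e²).
p = 1.269e+12 · (1 − (0.5598)²) = 1.269e+12 · 0.686624 ≈ 8.713e+11 m = 8.713 × 10^11 m.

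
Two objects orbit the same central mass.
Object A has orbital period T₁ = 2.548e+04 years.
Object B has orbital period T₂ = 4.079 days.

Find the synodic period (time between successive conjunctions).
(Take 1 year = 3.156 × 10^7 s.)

Convert to SI: T₁ = 2.548e+04 years = 8.04149e+11 s; T₂ = 4.079 days = 352426 s.
T_syn = |T₁ · T₂ / (T₁ − T₂)|.
T_syn = |8.04149e+11 · 352426 / (8.04149e+11 − 352426)| s ≈ 3.524e+05 s = 4.079 days.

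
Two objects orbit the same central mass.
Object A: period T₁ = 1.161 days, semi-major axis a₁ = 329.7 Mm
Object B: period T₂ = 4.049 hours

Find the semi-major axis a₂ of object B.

Convert to SI: T₁ = 1.161 days = 100310 s; a₁ = 329.7 Mm = 3.297e+08 m; T₂ = 4.049 hours = 14576.4 s.
Kepler's third law: (T₁/T₂)² = (a₁/a₂)³ ⇒ a₂ = a₁ · (T₂/T₁)^(2/3).
T₂/T₁ = 14576.4 / 100310 = 0.145313.
a₂ = 3.297e+08 · (0.145313)^(2/3) m ≈ 9.113e+07 m = 91.13 Mm.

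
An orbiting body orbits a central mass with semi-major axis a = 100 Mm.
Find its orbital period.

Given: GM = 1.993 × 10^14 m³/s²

Convert to SI: a = 100 Mm = 1e+08 m.
Kepler's third law: T = 2π √(a³ / GM).
Substituting a = 1e+08 m and GM = 1.993e+14 m³/s²:
T = 2π √((1e+08)³ / 1.993e+14) s
T ≈ 4.451e+05 s = 5.151 days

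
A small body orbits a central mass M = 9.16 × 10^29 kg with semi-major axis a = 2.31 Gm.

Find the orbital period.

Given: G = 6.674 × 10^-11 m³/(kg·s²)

Convert to SI: a = 2.31 Gm = 2.31e+09 m.
GM = G · M = 6.674e-11 · 9.16e+29 = 6.11338e+19 m³/s².
Kepler's third law: T = 2π √(a³ / GM).
Substituting a = 2.31e+09 m and GM = 6.11338e+19 m³/s²:
T = 2π √((2.31e+09)³ / 6.11338e+19) s
T ≈ 8.922e+04 s = 1.033 days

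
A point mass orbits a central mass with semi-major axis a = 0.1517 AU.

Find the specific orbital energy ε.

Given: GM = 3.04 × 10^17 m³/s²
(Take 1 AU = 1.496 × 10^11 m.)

Convert to SI: a = 0.1517 AU = 2.26943e+10 m.
ε = −GM / (2a).
ε = −3.04e+17 / (2 · 2.26943e+10) J/kg ≈ -6.698e+06 J/kg = -6.698 MJ/kg.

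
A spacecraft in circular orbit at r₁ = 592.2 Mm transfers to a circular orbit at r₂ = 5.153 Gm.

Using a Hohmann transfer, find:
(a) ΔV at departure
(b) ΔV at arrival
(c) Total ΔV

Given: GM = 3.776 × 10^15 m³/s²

Convert to SI: r₁ = 592.2 Mm = 5.922e+08 m; r₂ = 5.153 Gm = 5.153e+09 m.
Transfer semi-major axis: a_t = (r₁ + r₂)/2 = (5.922e+08 + 5.153e+09)/2 = 2.8726e+09 m.
Circular speeds: v₁ = √(GM/r₁) = 2525.12 m/s, v₂ = √(GM/r₂) = 856.024 m/s.
Transfer speeds (vis-viva v² = GM(2/r − 1/a_t)): v₁ᵗ = 3382.01 m/s, v₂ᵗ = 388.671 m/s.
(a) ΔV₁ = |v₁ᵗ − v₁| ≈ 856.9 m/s = 856.9 m/s.
(b) ΔV₂ = |v₂ − v₂ᵗ| ≈ 467.4 m/s = 467.4 m/s.
(c) ΔV_total = ΔV₁ + ΔV₂ ≈ 1324 m/s = 1.324 km/s.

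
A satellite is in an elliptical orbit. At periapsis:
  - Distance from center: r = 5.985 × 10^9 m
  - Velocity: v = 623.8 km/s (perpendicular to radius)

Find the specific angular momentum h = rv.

Convert to SI: v = 623.8 km/s = 623800 m/s.
With v perpendicular to r, h = r · v.
h = 5.985e+09 · 623800 m²/s ≈ 3.733e+15 m²/s.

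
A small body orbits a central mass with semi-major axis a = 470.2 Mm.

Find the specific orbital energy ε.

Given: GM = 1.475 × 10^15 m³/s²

Convert to SI: a = 470.2 Mm = 4.702e+08 m.
ε = −GM / (2a).
ε = −1.475e+15 / (2 · 4.702e+08) J/kg ≈ -1.568e+06 J/kg = -1.568 MJ/kg.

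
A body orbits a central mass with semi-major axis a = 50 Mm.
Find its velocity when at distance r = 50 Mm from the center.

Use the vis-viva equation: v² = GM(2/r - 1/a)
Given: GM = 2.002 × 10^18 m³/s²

Convert to SI: a = 50 Mm = 5e+07 m; r = 50 Mm = 5e+07 m.
Vis-viva: v = √(GM · (2/r − 1/a)).
2/r − 1/a = 2/5e+07 − 1/5e+07 = 2e-08 m⁻¹.
v = √(2.002e+18 · 2e-08) m/s ≈ 2.001e+05 m/s = 200.1 km/s.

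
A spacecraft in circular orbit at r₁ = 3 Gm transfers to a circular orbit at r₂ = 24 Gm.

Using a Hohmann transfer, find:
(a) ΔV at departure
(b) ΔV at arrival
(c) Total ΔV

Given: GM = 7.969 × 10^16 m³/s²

Convert to SI: r₁ = 3 Gm = 3e+09 m; r₂ = 24 Gm = 2.4e+10 m.
Transfer semi-major axis: a_t = (r₁ + r₂)/2 = (3e+09 + 2.4e+10)/2 = 1.35e+10 m.
Circular speeds: v₁ = √(GM/r₁) = 5153.96 m/s, v₂ = √(GM/r₂) = 1822.2 m/s.
Transfer speeds (vis-viva v² = GM(2/r − 1/a_t)): v₁ᵗ = 6871.95 m/s, v₂ᵗ = 858.994 m/s.
(a) ΔV₁ = |v₁ᵗ − v₁| ≈ 1718 m/s = 1.718 km/s.
(b) ΔV₂ = |v₂ − v₂ᵗ| ≈ 963.2 m/s = 963.2 m/s.
(c) ΔV_total = ΔV₁ + ΔV₂ ≈ 2681 m/s = 2.681 km/s.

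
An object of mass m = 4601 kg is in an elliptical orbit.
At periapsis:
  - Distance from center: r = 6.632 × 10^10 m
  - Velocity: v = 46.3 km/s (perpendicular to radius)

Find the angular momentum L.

Convert to SI: v = 46.3 km/s = 46300 m/s.
Since v is perpendicular to r, L = m · v · r.
L = 4601 · 46300 · 6.632e+10 kg·m²/s ≈ 1.413e+19 kg·m²/s.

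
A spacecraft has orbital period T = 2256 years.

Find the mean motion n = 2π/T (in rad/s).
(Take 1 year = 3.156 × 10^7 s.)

Convert to SI: T = 2256 years = 7.11994e+10 s.
n = 2π / T.
n = 2π / 7.11994e+10 s ≈ 8.825e-11 rad/s.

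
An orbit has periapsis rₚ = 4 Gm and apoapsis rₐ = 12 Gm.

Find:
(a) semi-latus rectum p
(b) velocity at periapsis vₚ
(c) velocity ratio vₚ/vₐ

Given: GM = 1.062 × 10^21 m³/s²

Convert to SI: rₚ = 4 Gm = 4e+09 m; rₐ = 12 Gm = 1.2e+10 m.
(a) From a = (rₚ + rₐ)/2 = 8e+09 m and e = (rₐ − rₚ)/(rₐ + rₚ) = 0.5, p = a(1 − e²) = 8e+09 · (1 − (0.5)²) ≈ 6e+09 m
(b) With a = (rₚ + rₐ)/2 = 8e+09 m, vₚ = √(GM (2/rₚ − 1/a)) = √(1.062e+21 · (2/4e+09 − 1/8e+09)) m/s ≈ 6.311e+05 m/s
(c) Conservation of angular momentum (rₚvₚ = rₐvₐ) gives vₚ/vₐ = rₐ/rₚ = 1.2e+10/4e+09 ≈ 3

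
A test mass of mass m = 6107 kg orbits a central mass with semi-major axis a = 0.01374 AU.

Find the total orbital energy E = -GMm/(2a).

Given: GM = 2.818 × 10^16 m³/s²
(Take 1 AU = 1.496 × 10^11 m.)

Convert to SI: a = 0.01374 AU = 2.0555e+09 m.
E = −GMm / (2a).
E = −2.818e+16 · 6107 / (2 · 2.0555e+09) J ≈ -4.186e+10 J = -41.86 GJ.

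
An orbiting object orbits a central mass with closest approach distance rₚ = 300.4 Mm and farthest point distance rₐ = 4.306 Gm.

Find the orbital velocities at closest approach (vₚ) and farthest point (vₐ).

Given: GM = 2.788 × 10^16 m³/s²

Convert to SI: rₚ = 300.4 Mm = 3.004e+08 m; rₐ = 4.306 Gm = 4.306e+09 m.
Use the vis-viva equation v² = GM(2/r − 1/a) with a = (rₚ + rₐ)/2 = (3.004e+08 + 4.306e+09)/2 = 2.3032e+09 m.
vₚ = √(GM · (2/rₚ − 1/a)) = √(2.788e+16 · (2/3.004e+08 − 1/2.3032e+09)) m/s ≈ 1.317e+04 m/s = 13.17 km/s.
vₐ = √(GM · (2/rₐ − 1/a)) = √(2.788e+16 · (2/4.306e+09 − 1/2.3032e+09)) m/s ≈ 919 m/s = 919 m/s.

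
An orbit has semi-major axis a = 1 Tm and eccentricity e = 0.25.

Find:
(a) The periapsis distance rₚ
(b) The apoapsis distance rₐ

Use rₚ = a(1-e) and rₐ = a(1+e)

Convert to SI: a = 1 Tm = 1e+12 m.
(a) rₚ = a(1 − e) = 1e+12 · (1 − 0.25) = 1e+12 · 0.75 ≈ 7.5e+11 m = 750 Gm.
(b) rₐ = a(1 + e) = 1e+12 · (1 + 0.25) = 1e+12 · 1.25 ≈ 1.25e+12 m = 1.25 Tm.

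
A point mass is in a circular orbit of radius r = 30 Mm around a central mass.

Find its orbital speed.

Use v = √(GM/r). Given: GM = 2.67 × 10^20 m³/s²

Convert to SI: r = 30 Mm = 3e+07 m.
For a circular orbit, gravity supplies the centripetal force, so v = √(GM / r).
v = √(2.67e+20 / 3e+07) m/s ≈ 2.983e+06 m/s = 2983 km/s.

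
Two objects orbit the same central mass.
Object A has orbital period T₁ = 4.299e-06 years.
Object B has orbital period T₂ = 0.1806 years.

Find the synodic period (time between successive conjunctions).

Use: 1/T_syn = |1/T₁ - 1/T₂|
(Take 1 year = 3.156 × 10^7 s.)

Convert to SI: T₁ = 4.299e-06 years = 135.676 s; T₂ = 0.1806 years = 5.69974e+06 s.
T_syn = |T₁ · T₂ / (T₁ − T₂)|.
T_syn = |135.676 · 5.69974e+06 / (135.676 − 5.69974e+06)| s ≈ 135.7 s = 4.299e-06 years.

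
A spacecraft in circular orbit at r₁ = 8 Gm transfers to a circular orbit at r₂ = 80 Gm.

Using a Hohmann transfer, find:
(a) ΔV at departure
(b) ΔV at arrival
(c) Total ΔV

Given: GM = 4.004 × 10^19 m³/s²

Convert to SI: r₁ = 8 Gm = 8e+09 m; r₂ = 80 Gm = 8e+10 m.
Transfer semi-major axis: a_t = (r₁ + r₂)/2 = (8e+09 + 8e+10)/2 = 4.4e+10 m.
Circular speeds: v₁ = √(GM/r₁) = 70746 m/s, v₂ = √(GM/r₂) = 22371.9 m/s.
Transfer speeds (vis-viva v² = GM(2/r − 1/a_t)): v₁ᵗ = 95393.9 m/s, v₂ᵗ = 9539.39 m/s.
(a) ΔV₁ = |v₁ᵗ − v₁| ≈ 2.465e+04 m/s = 24.65 km/s.
(b) ΔV₂ = |v₂ − v₂ᵗ| ≈ 1.283e+04 m/s = 12.83 km/s.
(c) ΔV_total = ΔV₁ + ΔV₂ ≈ 3.748e+04 m/s = 37.48 km/s.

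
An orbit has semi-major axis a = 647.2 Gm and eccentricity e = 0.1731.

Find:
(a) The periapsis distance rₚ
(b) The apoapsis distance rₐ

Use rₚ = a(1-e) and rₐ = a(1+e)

Convert to SI: a = 647.2 Gm = 6.472e+11 m.
(a) rₚ = a(1 − e) = 6.472e+11 · (1 − 0.1731) = 6.472e+11 · 0.8269 ≈ 5.352e+11 m = 535.2 Gm.
(b) rₐ = a(1 + e) = 6.472e+11 · (1 + 0.1731) = 6.472e+11 · 1.1731 ≈ 7.592e+11 m = 759.2 Gm.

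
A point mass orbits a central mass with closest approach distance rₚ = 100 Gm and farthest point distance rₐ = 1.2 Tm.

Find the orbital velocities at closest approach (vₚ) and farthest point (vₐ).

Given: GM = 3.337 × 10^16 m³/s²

Convert to SI: rₚ = 100 Gm = 1e+11 m; rₐ = 1.2 Tm = 1.2e+12 m.
Use the vis-viva equation v² = GM(2/r − 1/a) with a = (rₚ + rₐ)/2 = (1e+11 + 1.2e+12)/2 = 6.5e+11 m.
vₚ = √(GM · (2/rₚ − 1/a)) = √(3.337e+16 · (2/1e+11 − 1/6.5e+11)) m/s ≈ 784.9 m/s = 784.9 m/s.
vₐ = √(GM · (2/rₐ − 1/a)) = √(3.337e+16 · (2/1.2e+12 − 1/6.5e+11)) m/s ≈ 65.41 m/s = 65.41 m/s.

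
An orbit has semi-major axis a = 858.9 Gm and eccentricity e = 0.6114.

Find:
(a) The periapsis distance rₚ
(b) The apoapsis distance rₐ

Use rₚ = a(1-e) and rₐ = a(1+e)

Convert to SI: a = 858.9 Gm = 8.589e+11 m.
(a) rₚ = a(1 − e) = 8.589e+11 · (1 − 0.6114) = 8.589e+11 · 0.3886 ≈ 3.338e+11 m = 333.8 Gm.
(b) rₐ = a(1 + e) = 8.589e+11 · (1 + 0.6114) = 8.589e+11 · 1.6114 ≈ 1.384e+12 m = 1.384 Tm.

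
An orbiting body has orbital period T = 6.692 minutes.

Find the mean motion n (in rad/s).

Convert to SI: T = 6.692 minutes = 401.52 s.
n = 2π / T.
n = 2π / 401.52 s ≈ 0.01565 rad/s.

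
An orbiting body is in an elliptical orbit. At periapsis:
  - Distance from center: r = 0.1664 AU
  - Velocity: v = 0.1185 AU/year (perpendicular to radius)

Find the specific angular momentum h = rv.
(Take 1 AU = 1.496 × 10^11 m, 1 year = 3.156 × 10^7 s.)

Convert to SI: r = 0.1664 AU = 2.48934e+10 m; v = 0.1185 AU/year = 561.711 m/s.
With v perpendicular to r, h = r · v.
h = 2.48934e+10 · 561.711 m²/s ≈ 1.398e+13 m²/s.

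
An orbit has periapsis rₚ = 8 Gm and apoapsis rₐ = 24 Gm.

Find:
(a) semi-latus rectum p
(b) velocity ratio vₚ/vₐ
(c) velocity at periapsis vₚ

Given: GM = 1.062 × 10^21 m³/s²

Convert to SI: rₚ = 8 Gm = 8e+09 m; rₐ = 24 Gm = 2.4e+10 m.
(a) From a = (rₚ + rₐ)/2 = 1.6e+10 m and e = (rₐ − rₚ)/(rₐ + rₚ) = 0.5, p = a(1 − e²) = 1.6e+10 · (1 − (0.5)²) ≈ 1.2e+10 m
(b) Conservation of angular momentum (rₚvₚ = rₐvₐ) gives vₚ/vₐ = rₐ/rₚ = 2.4e+10/8e+09 ≈ 3
(c) With a = (rₚ + rₐ)/2 = 1.6e+10 m, vₚ = √(GM (2/rₚ − 1/a)) = √(1.062e+21 · (2/8e+09 − 1/1.6e+10)) m/s ≈ 4.462e+05 m/s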